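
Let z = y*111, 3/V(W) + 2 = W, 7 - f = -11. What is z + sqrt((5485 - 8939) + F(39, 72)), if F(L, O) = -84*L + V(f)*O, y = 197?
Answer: 21867 + I*sqrt(26866)/2 ≈ 21867.0 + 81.954*I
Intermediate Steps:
f = 18 (f = 7 - 1*(-11) = 7 + 11 = 18)
V(W) = 3/(-2 + W)
z = 21867 (z = 197*111 = 21867)
F(L, O) = -84*L + 3*O/16 (F(L, O) = -84*L + (3/(-2 + 18))*O = -84*L + (3/16)*O = -84*L + (3*(1/16))*O = -84*L + 3*O/16)
z + sqrt((5485 - 8939) + F(39, 72)) = 21867 + sqrt((5485 - 8939) + (-84*39 + (3/16)*72)) = 21867 + sqrt(-3454 + (-3276 + 27/2)) = 21867 + sqrt(-3454 - 6525/2) = 21867 + sqrt(-13433/2) = 21867 + I*sqrt(26866)/2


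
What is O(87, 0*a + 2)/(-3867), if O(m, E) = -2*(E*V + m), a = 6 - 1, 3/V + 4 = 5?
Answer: 62/1289 ≈ 0.048099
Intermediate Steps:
V = 3 (V = 3/(-4 + 5) = 3/1 = 3*1 = 3)
a = 5
O(m, E) = -6*E - 2*m (O(m, E) = -2*(E*3 + m) = -2*(3*E + m) = -2*(m + 3*E) = -6*E - 2*m)
O(87, 0*a + 2)/(-3867) = (-6*(0*5 + 2) - 2*87)/(-3867) = (-6*(0 + 2) - 174)*(-1/3867) = (-6*2 - 174)*(-1/3867) = (-12 - 174)*(-1/3867) = -186*(-1/3867) = 62/1289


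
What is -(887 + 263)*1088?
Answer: -1251200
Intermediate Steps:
-(887 + 263)*1088 = -1150*1088 = -1*1251200 = -1251200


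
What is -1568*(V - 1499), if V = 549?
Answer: 1489600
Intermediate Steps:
-1568*(V - 1499) = -1568*(549 - 1499) = -1568*(-950) = 1489600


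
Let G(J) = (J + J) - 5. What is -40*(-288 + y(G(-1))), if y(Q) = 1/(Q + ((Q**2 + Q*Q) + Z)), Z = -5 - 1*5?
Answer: 933080/81 ≈ 11520.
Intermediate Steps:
Z = -10 (Z = -5 - 5 = -10)
G(J) = -5 + 2*J (G(J) = 2*J - 5 = -5 + 2*J)
y(Q) = 1/(-10 + Q + 2*Q**2) (y(Q) = 1/(Q + ((Q**2 + Q*Q) - 10)) = 1/(Q + ((Q**2 + Q**2) - 10)) = 1/(Q + (2*Q**2 - 10)) = 1/(Q + (-10 + 2*Q**2)) = 1/(-10 + Q + 2*Q**2))
-40*(-288 + y(G(-1))) = -40*(-288 + 1/(-10 + (-5 + 2*(-1)) + 2*(-5 + 2*(-1))**2)) = -40*(-288 + 1/(-10 + (-5 - 2) + 2*(-5 - 2)**2)) = -40*(-288 + 1/(-10 - 7 + 2*(-7)**2)) = -40*(-288 + 1/(-10 - 7 + 2*49)) = -40*(-288 + 1/(-10 - 7 + 98)) = -40*(-288 + 1/81) = -40*(-23327/81) = 933080/81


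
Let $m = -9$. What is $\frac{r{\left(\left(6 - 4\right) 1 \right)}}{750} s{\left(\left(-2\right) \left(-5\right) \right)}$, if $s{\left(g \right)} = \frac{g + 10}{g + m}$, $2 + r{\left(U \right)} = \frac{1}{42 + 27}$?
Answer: $- \frac{274}{5175} \approx -0.052947$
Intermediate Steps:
$r{\left(U \right)} = - \frac{137}{69}$ ($r{\left(U \right)} = -2 + \frac{1}{42 + 27} = -2 + \frac{1}{69} = - \frac{137}{69}$)
$s{\left(g \right)} = \frac{10 + g}{-9 + g}$ ($s{\left(g \right)} = \frac{g + 10}{g - 9} = \frac{10 + g}{-9 + g}$)
$\frac{r{\left(\left(6 - 4\right) 1 \right)}}{750} s{\left(\left(-2\right) \left(-5\right) \right)} = - \frac{137}{69 \cdot 750} \frac{10 - -10}{-9 - -10} = \left(- \frac{137}{69}\right) \frac{1}{750} \frac{10 + 10}{-9 + 10} = - \frac{137 \cdot 1^{-1} \cdot 20}{51750} = - \frac{137 \cdot 1 \cdot 20}{51750} = \left(- \frac{137}{51750}\right) 20 = - \frac{274}{5175}$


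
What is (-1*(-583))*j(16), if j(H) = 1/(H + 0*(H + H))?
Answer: 583/16 ≈ 36.438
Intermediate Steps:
j(H) = 1/H (j(H) = 1/(H + 0*(2*H)) = 1/(H + 0) = 1/H)
(-1*(-583))*j(16) = -1*(-583)/16 = 583*(1/16) = 583/16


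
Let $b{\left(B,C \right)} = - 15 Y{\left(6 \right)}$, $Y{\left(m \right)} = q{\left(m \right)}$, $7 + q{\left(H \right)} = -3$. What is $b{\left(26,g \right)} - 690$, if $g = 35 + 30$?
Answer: $-540$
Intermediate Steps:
$q{\left(H \right)} = -10$ ($q{\left(H \right)} = -7 - 3 = -10$)
$g = 65$
$Y{\left(m \right)} = -10$
$b{\left(B,C \right)} = 150$ ($b{\left(B,C \right)} = \left(-15\right) \left(-10\right) = 150$)
$b{\left(26,g \right)} - 690 = 150 - 690 = -540$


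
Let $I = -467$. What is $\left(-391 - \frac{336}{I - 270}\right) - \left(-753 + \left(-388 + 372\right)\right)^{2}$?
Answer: $- \frac{436120888}{737} \approx -5.9175 \cdot 10^{5}$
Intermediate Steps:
$\left(-391 - \frac{336}{I - 270}\right) - \left(-753 + \left(-388 + 372\right)\right)^{2} = \left(-391 - \frac{336}{-467 - 270}\right) - \left(-753 + \left(-388 + 372\right)\right)^{2} = \left(-391 - \frac{336}{-737}\right) - \left(-753 - 16\right)^{2} = \left(-391 - - \frac{336}{737}\right) - \left(-769\right)^{2} = \left(-391 + \frac{336}{737}\right) - 591361 = - \frac{287831}{737} - 591361 = - \frac{436120888}{737}$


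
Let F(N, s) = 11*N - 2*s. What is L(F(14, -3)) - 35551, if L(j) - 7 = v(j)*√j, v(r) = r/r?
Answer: -35544 + 4*√10 ≈ -35531.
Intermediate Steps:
v(r) = 1
F(N, s) = -2*s + 11*N
L(j) = 7 + √j (L(j) = 7 + 1*√j = 7 + √j)
L(F(14, -3)) - 35551 = (7 + √(-2*(-3) + 11*14)) - 35551 = (7 + √(6 + 154)) - 35551 = (7 + √160) - 35551 = (7 + 4*√10) - 35551 = -35544 + 4*√10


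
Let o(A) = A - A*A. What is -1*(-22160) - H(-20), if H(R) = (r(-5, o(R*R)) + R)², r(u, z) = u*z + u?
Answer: -636764078465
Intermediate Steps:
o(A) = A - A²
r(u, z) = u + u*z
H(R) = (-5 + R - 5*R²*(1 - R²))² (H(R) = (-5*(1 + (R*R)*(1 - R*R)) + R)² = (-5*(1 + R²*(1 - R²)) + R)² = ((-5 - 5*R²*(1 - R²)) + R)² = (-5 + R - 5*R²*(1 - R²))²)
-1*(-22160) - H(-20) = -1*(-22160) - (-5 - 20 + 5*(-20)²*(-1 + (-20)²))² = 22160 - (-5 - 20 + 5*400*(-1 + 400))² = 22160 - (-5 - 20 + 5*400*399)² = 22160 - (-5 - 20 + 798000)² = 22160 - 1*797975² = 22160 - 1*636764100625 = 22160 - 636764100625 = -636764078465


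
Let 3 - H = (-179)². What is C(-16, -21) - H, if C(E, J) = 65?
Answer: 32103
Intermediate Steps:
H = -32038 (H = 3 - 1*(-179)² = 3 - 1*32041 = 3 - 32041 = -32038)
C(-16, -21) - H = 65 - 1*(-32038) = 65 + 32038 = 32103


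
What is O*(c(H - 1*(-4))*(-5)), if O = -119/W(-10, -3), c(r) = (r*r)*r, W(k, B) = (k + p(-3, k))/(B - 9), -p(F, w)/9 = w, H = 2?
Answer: -19278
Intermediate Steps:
p(F, w) = -9*w
W(k, B) = -8*k/(-9 + B) (W(k, B) = (k - 9*k)/(B - 9) = (-8*k)/(-9 + B) = -8*k/(-9 + B))
c(r) = r³ (c(r) = r²*r = r³)
O = 357/20 (O = -119/((-8*(-10)/(-9 - 3))) = -119/((-8*(-10)/(-12))) = -119/((-8*(-10)*(-1/12))) = -119/(-20/3) = -119*(-3/20) = 357/20 ≈ 17.850)
O*(c(H - 1*(-4))*(-5)) = 357*((2 - 1*(-4))³*(-5))/20 = 357*((2 + 4)³*(-5))/20 = 357*(6³*(-5))/20 = 357*(216*(-5))/20 = (357/20)*(-1080) = -19278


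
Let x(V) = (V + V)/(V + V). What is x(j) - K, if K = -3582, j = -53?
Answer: 3583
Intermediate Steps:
x(V) = 1 (x(V) = (2*V)/((2*V)) = (2*V)*(1/(2*V)) = 1)
x(j) - K = 1 - 1*(-3582) = 1 + 3582 = 3583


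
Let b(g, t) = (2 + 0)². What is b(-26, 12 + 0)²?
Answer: 16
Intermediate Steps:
b(g, t) = 4 (b(g, t) = 2² = 4)
b(-26, 12 + 0)² = 4² = 16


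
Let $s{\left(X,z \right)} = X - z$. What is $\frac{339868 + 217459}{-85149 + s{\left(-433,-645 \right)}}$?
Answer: $- \frac{557327}{84937} \approx -6.5617$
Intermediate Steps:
$\frac{339868 + 217459}{-85149 + s{\left(-433,-645 \right)}} = \frac{339868 + 217459}{-85149 - -212} = \frac{557327}{-85149 + \left(-433 + 645\right)} = \frac{557327}{-85149 + 212} = \frac{557327}{-84937} = 557327 \left(- \frac{1}{84937}\right) = - \frac{557327}{84937}$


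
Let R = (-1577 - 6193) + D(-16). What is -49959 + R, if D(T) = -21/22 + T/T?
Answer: -1270037/22 ≈ -57729.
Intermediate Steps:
D(T) = 1/22 (D(T) = -21*1/22 + 1 = -21/22 + 1 = 1/22)
R = -170939/22 (R = (-1577 - 6193) + 1/22 = -7770 + 1/22 = -170939/22 ≈ -7770.0)
-49959 + R = -49959 - 170939/22 = -1270037/22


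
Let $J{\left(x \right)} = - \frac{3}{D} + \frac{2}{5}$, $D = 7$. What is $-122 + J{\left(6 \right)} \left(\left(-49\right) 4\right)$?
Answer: $- \frac{582}{5} \approx -116.4$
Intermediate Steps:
$J{\left(x \right)} = - \frac{1}{35}$ ($J{\left(x \right)} = - \frac{3}{7} + \frac{2}{5} = - \frac{1}{35}$)
$-122 + J{\left(6 \right)} \left(\left(-49\right) 4\right) = -122 - \frac{\left(-49\right) 4}{35} = -122 - - \frac{28}{5} = -122 + \frac{28}{5} = - \frac{582}{5}$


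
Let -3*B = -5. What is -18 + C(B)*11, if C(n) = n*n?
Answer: 113/9 ≈ 12.556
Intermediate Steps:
B = 5/3 (B = -1/3*(-5) = 5/3 ≈ 1.6667)
C(n) = n**2
-18 + C(B)*11 = -18 + (5/3)**2*11 = -18 + (25/9)*11 = -18 + 275/9 = 113/9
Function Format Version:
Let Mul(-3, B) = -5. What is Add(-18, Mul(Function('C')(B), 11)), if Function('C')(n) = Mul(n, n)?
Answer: Rational(113, 9) ≈ 12.556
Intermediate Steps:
B = Rational(5, 3) (B = Mul(Rational(-1, 3), -5) = Rational(5, 3) ≈ 1.6667)
Function('C')(n) = Pow(n, 2)
Add(-18, Mul(Function('C')(B), 11)) = Add(-18, Mul(Pow(Rational(5, 3), 2), 11)) = Add(-18, Mul(Rational(25, 9), 11)) = Add(-18, Rational(275, 9)) = Rational(113, 9)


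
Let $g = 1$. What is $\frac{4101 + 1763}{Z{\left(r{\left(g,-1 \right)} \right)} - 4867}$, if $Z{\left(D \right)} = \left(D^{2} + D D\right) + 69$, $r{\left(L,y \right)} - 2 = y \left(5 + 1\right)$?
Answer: $- \frac{2932}{2383} \approx -1.2304$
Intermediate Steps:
$r{\left(L,y \right)} = 2 + 6 y$ ($r{\left(L,y \right)} = 2 + y \left(5 + 1\right) = 2 + y 6 = 2 + 6 y$)
$Z{\left(D \right)} = 69 + 2 D^{2}$ ($Z{\left(D \right)} = \left(D^{2} + D^{2}\right) + 69 = 2 D^{2} + 69 = 69 + 2 D^{2}$)
$\frac{4101 + 1763}{Z{\left(r{\left(g,-1 \right)} \right)} - 4867} = \frac{4101 + 1763}{\left(69 + 2 \left(2 + 6 \left(-1\right)\right)^{2}\right) - 4867} = \frac{5864}{\left(69 + 2 \left(2 - 6\right)^{2}\right) - 4867} = \frac{5864}{\left(69 + 2 \left(-4\right)^{2}\right) - 4867} = \frac{5864}{\left(69 + 2 \cdot 16\right) - 4867} = \frac{5864}{\left(69 + 32\right) - 4867} = \frac{5864}{101 - 4867} = \frac{5864}{-4766} = 5864 \left(- \frac{1}{4766}\right) = - \frac{2932}{2383}$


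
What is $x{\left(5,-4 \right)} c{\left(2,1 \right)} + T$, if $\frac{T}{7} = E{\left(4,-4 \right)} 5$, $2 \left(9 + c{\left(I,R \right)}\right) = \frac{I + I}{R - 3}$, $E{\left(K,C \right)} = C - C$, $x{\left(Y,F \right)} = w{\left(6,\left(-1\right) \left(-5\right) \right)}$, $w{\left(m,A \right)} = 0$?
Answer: $0$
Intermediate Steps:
$x{\left(Y,F \right)} = 0$
$E{\left(K,C \right)} = 0$
$c{\left(I,R \right)} = -9 + \frac{I}{-3 + R}$ ($c{\left(I,R \right)} = -9 + \frac{\left(I + I\right) \frac{1}{R - 3}}{2} = -9 + \frac{2 I \frac{1}{-3 + R}}{2} = -9 + \frac{I}{-3 + R}$)
$T = 0$ ($T = 7 \cdot 0 \cdot 5 = 7 \cdot 0 = 0$)
$x{\left(5,-4 \right)} c{\left(2,1 \right)} + T = 0 \frac{27 + 2 - 9}{-3 + 1} + 0 = 0 \frac{27 + 2 - 9}{-2} + 0 = 0 \left(\left(- \frac{1}{2}\right) 20\right) + 0 = 0 \left(-10\right) + 0 = 0 + 0 = 0$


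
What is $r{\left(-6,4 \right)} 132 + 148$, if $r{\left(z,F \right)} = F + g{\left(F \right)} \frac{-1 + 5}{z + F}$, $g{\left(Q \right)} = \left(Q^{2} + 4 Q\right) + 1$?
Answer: $-8036$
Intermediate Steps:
$g{\left(Q \right)} = 1 + Q^{2} + 4 Q$
$r{\left(z,F \right)} = F + \frac{4 \left(1 + F^{2} + 4 F\right)}{F + z}$ ($r{\left(z,F \right)} = F + \left(1 + F^{2} + 4 F\right) \frac{-1 + 5}{z + F} = F + \left(1 + F^{2} + 4 F\right) \frac{4}{F + z} = F + \frac{4 \left(1 + F^{2} + 4 F\right)}{F + z}$)
$r{\left(-6,4 \right)} 132 + 148 = \frac{4 + 5 \cdot 4^{2} + 16 \cdot 4 + 4 \left(-6\right)}{4 - 6} \cdot 132 + 148 = \frac{4 + 5 \cdot 16 + 64 - 24}{-2} \cdot 132 + 148 = - \frac{4 + 80 + 64 - 24}{2} \cdot 132 + 148 = \left(- \frac{1}{2}\right) 124 \cdot 132 + 148 = \left(-62\right) 132 + 148 = -8184 + 148 = -8036$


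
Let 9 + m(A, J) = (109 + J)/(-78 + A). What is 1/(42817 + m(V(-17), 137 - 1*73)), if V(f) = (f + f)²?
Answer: 1078/46147197 ≈ 2.3360e-5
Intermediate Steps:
V(f) = 4*f² (V(f) = (2*f)² = 4*f²)
m(A, J) = -9 + (109 + J)/(-78 + A)
1/(42817 + m(V(-17), 137 - 1*73)) = 1/(42817 + (811 + (137 - 1*73) - 36*(-17)²)/(-78 + 4*(-17)²)) = 1/(42817 + (811 + (137 - 73) - 36*289)/(-78 + 4*289)) = 1/(42817 + (811 + 64 - 9*1156)/(-78 + 1156)) = 1/(42817 + (811 + 64 - 10404)/1078) = 1/(42817 + (1/1078)*(-9529)) = 1/(42817 - 9529/1078) = 1/(46147197/1078) = 1078/46147197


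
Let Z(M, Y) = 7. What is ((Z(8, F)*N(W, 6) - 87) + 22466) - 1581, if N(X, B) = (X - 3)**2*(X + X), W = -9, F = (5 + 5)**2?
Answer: 2654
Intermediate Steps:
F = 100 (F = 10**2 = 100)
N(X, B) = 2*X*(-3 + X)**2 (N(X, B) = (-3 + X)**2*(2*X) = 2*X*(-3 + X)**2)
((Z(8, F)*N(W, 6) - 87) + 22466) - 1581 = ((7*(2*(-9)*(-3 - 9)**2) - 87) + 22466) - 1581 = ((7*(2*(-9)*(-12)**2) - 87) + 22466) - 1581 = ((7*(2*(-9)*144) - 87) + 22466) - 1581 = ((7*(-2592) - 87) + 22466) - 1581 = ((-18144 - 87) + 22466) - 1581 = (-18231 + 22466) - 1581 = 4235 - 1581 = 2654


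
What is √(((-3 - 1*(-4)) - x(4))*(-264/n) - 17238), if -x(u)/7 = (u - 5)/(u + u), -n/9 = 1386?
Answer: I*√273670446/126 ≈ 131.29*I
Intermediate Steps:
n = -12474 (n = -9*1386 = -12474)
x(u) = -7*(-5 + u)/(2*u) (x(u) = -7*(u - 5)/(u + u) = -7*(-5 + u)/(2*u))
√(((-3 - 1*(-4)) - x(4))*(-264/n) - 17238) = √(((-3 - 1*(-4)) - 7*(5 - 1*4)/(2*4))*(-264/(-12474)) - 17238) = √(((-3 + 4) - 7*(5 - 4)/(2*4))*(-264*(-1/12474)) - 17238) = √((1 - 7/(2*4))*(4/189) - 17238) = √((1 - 1*7/8)*(4/189) - 17238) = √((1 - 7/8)*(4/189) - 17238) = √((⅛)*(4/189) - 17238) = √(1/378 - 17238) = √(-6515963/378) = I*√273670446/126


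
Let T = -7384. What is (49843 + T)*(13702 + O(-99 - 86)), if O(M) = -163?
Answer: 574852401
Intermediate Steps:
(49843 + T)*(13702 + O(-99 - 86)) = (49843 - 7384)*(13702 - 163) = 42459*13539 = 574852401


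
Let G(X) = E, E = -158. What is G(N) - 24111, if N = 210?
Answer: -24269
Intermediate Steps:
G(X) = -158
G(N) - 24111 = -158 - 24111 = -24269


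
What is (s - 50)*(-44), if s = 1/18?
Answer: 19778/9 ≈ 2197.6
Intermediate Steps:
s = 1/18 ≈ 0.055556
(s - 50)*(-44) = (1/18 - 50)*(-44) = -899/18*(-44) = 19778/9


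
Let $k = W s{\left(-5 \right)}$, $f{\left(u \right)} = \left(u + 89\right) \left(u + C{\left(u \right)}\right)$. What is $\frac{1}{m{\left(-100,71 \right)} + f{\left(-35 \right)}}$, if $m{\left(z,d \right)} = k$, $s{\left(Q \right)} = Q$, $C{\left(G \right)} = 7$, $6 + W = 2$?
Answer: $- \frac{1}{1492} \approx -0.00067024$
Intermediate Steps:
$W = -4$ ($W = -6 + 2 = -4$)
$f{\left(u \right)} = \left(7 + u\right) \left(89 + u\right)$ ($f{\left(u \right)} = \left(u + 89\right) \left(u + 7\right) = \left(89 + u\right) \left(7 + u\right) = \left(7 + u\right) \left(89 + u\right)$)
$k = 20$ ($k = \left(-4\right) \left(-5\right) = 20$)
$m{\left(z,d \right)} = 20$
$\frac{1}{m{\left(-100,71 \right)} + f{\left(-35 \right)}} = \frac{1}{20 + \left(623 + \left(-35\right)^{2} + 96 \left(-35\right)\right)} = \frac{1}{20 + \left(623 + 1225 - 3360\right)} = \frac{1}{20 - 1512} = \frac{1}{-1492} = - \frac{1}{1492}$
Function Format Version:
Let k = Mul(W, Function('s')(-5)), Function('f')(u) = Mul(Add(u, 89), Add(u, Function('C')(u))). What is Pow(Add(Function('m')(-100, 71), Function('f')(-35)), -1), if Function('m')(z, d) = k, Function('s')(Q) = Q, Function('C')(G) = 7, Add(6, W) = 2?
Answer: Rational(-1, 1492) ≈ -0.00067024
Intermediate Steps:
W = -4 (W = Add(-6, 2) = -4)
Function('f')(u) = Mul(Add(7, u), Add(89, u)) (Function('f')(u) = Mul(Add(u, 89), Add(u, 7)) = Mul(Add(89, u), Add(7, u)) = Mul(Add(7, u), Add(89, u)))
k = 20 (k = Mul(-4, -5) = 20)
Function('m')(z, d) = 20
Pow(Add(Function('m')(-100, 71), Function('f')(-35)), -1) = Pow(Add(20, Add(623, Pow(-35, 2), Mul(96, -35))), -1) = Pow(Add(20, Add(623, 1225, -3360)), -1) = Pow(Add(20, -1512), -1) = Pow(-1492, -1) = Rational(-1, 1492)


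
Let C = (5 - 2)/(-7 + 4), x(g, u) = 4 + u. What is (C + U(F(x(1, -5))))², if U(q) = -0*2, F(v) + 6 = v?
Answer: 1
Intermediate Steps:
F(v) = -6 + v
C = -1 (C = 3/(-3) = 3*(-⅓) = -1)
U(q) = 0 (U(q) = -1*0 = 0)
(C + U(F(x(1, -5))))² = (-1 + 0)² = (-1)² = 1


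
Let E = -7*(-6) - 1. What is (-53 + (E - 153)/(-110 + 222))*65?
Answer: -3510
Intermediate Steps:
E = 41 (E = 42 - 1 = 41)
(-53 + (E - 153)/(-110 + 222))*65 = (-53 + (41 - 153)/(-110 + 222))*65 = (-53 - 112/112)*65 = (-53 - 112*1/112)*65 = (-53 - 1)*65 = -54*65 = -3510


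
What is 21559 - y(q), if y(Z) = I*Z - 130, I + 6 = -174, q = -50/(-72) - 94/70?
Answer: 151006/7 ≈ 21572.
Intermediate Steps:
q = -817/1260 (q = -50*(-1/72) - 94*1/70 = 25/36 - 47/35 = -817/1260 ≈ -0.64841)
I = -180 (I = -6 - 174 = -180)
y(Z) = -130 - 180*Z (y(Z) = -180*Z - 130 = -130 - 180*Z)
21559 - y(q) = 21559 - (-130 - 180*(-817/1260)) = 21559 - (-130 + 817/7) = 21559 - 1*(-93/7) = 21559 + 93/7 = 151006/7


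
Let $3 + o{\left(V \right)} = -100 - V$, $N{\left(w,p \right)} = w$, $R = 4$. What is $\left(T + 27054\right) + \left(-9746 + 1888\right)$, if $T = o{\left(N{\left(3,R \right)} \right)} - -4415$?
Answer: $23505$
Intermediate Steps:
$o{\left(V \right)} = -103 - V$ ($o{\left(V \right)} = -3 - \left(100 + V\right) = -103 - V$)
$T = 4309$ ($T = \left(-103 - 3\right) - -4415 = \left(-103 - 3\right) + 4415 = -106 + 4415 = 4309$)
$\left(T + 27054\right) + \left(-9746 + 1888\right) = \left(4309 + 27054\right) + \left(-9746 + 1888\right) = 31363 - 7858 = 23505$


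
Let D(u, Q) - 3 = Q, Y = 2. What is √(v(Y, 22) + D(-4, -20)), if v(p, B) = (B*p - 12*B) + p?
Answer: I*√235 ≈ 15.33*I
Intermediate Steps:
D(u, Q) = 3 + Q
v(p, B) = p - 12*B + B*p (v(p, B) = (-12*B + B*p) + p = p - 12*B + B*p)
√(v(Y, 22) + D(-4, -20)) = √((2 - 12*22 + 22*2) + (3 - 20)) = √((2 - 264 + 44) - 17) = √(-218 - 17) = √(-235) = I*√235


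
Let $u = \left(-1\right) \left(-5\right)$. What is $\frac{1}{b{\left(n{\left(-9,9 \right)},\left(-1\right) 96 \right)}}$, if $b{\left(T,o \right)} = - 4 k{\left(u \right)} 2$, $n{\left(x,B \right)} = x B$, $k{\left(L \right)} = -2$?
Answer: $\frac{1}{16} \approx 0.0625$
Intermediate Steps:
$u = 5$
$n{\left(x,B \right)} = B x$
$b{\left(T,o \right)} = 16$ ($b{\left(T,o \right)} = \left(-4\right) \left(-2\right) 2 = 8 \cdot 2 = 16$)
$\frac{1}{b{\left(n{\left(-9,9 \right)},\left(-1\right) 96 \right)}} = \frac{1}{16}$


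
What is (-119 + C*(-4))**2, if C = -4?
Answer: 10609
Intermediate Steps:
(-119 + C*(-4))**2 = (-119 - 4*(-4))**2 = (-119 + 16)**2 = (-103)**2 = 10609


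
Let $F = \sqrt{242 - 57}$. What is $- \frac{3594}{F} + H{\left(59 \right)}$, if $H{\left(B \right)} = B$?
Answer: $59 - \frac{3594 \sqrt{185}}{185} \approx -205.24$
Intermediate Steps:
$F = \sqrt{185} \approx 13.601$
$- \frac{3594}{F} + H{\left(59 \right)} = - \frac{3594}{\sqrt{185}} + 59 = - 3594 \frac{\sqrt{185}}{185} + 59 = - \frac{3594 \sqrt{185}}{185} + 59 = 59 - \frac{3594 \sqrt{185}}{185}$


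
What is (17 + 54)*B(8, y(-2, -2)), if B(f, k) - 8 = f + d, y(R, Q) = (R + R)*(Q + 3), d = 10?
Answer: 1846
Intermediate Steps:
y(R, Q) = 2*R*(3 + Q) (y(R, Q) = (2*R)*(3 + Q) = 2*R*(3 + Q))
B(f, k) = 18 + f (B(f, k) = 8 + (f + 10) = 8 + (10 + f) = 18 + f)
(17 + 54)*B(8, y(-2, -2)) = (17 + 54)*(18 + 8) = 71*26 = 1846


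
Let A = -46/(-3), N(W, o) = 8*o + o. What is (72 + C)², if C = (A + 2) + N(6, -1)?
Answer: 58081/9 ≈ 6453.4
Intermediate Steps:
N(W, o) = 9*o
A = 46/3 (A = -46*(-⅓) = 46/3 ≈ 15.333)
C = 25/3 (C = (46/3 + 2) + 9*(-1) = 52/3 - 9 = 25/3 ≈ 8.3333)
(72 + C)² = (72 + 25/3)² = (241/3)² = 58081/9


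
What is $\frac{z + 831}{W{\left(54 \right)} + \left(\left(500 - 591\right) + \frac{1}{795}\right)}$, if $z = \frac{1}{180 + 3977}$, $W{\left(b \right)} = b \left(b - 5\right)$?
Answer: $\frac{37112190}{114105493} \approx 0.32524$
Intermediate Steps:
$W{\left(b \right)} = b \left(-5 + b\right)$
$z = \frac{1}{4157} \approx 0.00024056$
$\frac{z + 831}{W{\left(54 \right)} + \left(\left(500 - 591\right) + \frac{1}{795}\right)} = \frac{\frac{1}{4157} + 831}{54 \left(-5 + 54\right) + \left(\left(500 - 591\right) + \frac{1}{795}\right)} = \frac{3454468}{4157 \left(54 \cdot 49 + \left(-91 + \frac{1}{795}\right)\right)} = \frac{3454468}{4157 \left(2646 - \frac{72344}{795}\right)} = \frac{3454468}{4157 \cdot \frac{2031226}{795}} = \frac{3454468}{4157} \cdot \frac{795}{2031226} = \frac{37112190}{114105493}$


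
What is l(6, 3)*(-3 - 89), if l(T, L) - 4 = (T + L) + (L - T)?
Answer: -920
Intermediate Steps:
l(T, L) = 4 + 2*L (l(T, L) = 4 + ((T + L) + (L - T)) = 4 + ((L + T) + (L - T)) = 4 + 2*L)
l(6, 3)*(-3 - 89) = (4 + 2*3)*(-3 - 89) = (4 + 6)*(-92) = 10*(-92) = -920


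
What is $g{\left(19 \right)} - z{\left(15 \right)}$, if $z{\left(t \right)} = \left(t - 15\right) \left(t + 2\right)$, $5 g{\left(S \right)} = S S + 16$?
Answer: $\frac{377}{5} \approx 75.4$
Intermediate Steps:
$g{\left(S \right)} = \frac{16}{5} + \frac{S^{2}}{5}$ ($g{\left(S \right)} = \frac{S S + 16}{5} = \frac{S^{2} + 16}{5} = \frac{16 + S^{2}}{5} = \frac{16}{5} + \frac{S^{2}}{5}$)
$z{\left(t \right)} = \left(-15 + t\right) \left(2 + t\right)$
$g{\left(19 \right)} - z{\left(15 \right)} = \left(\frac{16}{5} + \frac{19^{2}}{5}\right) - \left(-30 + 15^{2} - 195\right) = \left(\frac{16}{5} + \frac{1}{5} \cdot 361\right) - \left(-30 + 225 - 195\right) = \left(\frac{16}{5} + \frac{361}{5}\right) - 0 = \frac{377}{5} + 0 = \frac{377}{5}$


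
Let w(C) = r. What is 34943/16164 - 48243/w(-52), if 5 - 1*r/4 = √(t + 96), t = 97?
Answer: 326873413/905184 + 16081*√193/224 ≈ 1358.5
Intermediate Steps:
r = 20 - 4*√193 (r = 20 - 4*√(97 + 96) = 20 - 4*√193 ≈ -35.570)
w(C) = 20 - 4*√193
34943/16164 - 48243/w(-52) = 34943/16164 - 48243/(20 - 4*√193)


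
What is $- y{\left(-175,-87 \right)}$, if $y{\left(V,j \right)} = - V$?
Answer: $-175$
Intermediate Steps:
$- y{\left(-175,-87 \right)} = - \left(-1\right) \left(-175\right) = \left(-1\right) 175 = -175$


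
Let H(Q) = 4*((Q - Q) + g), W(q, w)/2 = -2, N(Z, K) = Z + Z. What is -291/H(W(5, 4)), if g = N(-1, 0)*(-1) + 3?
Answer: -291/20 ≈ -14.550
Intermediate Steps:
N(Z, K) = 2*Z
g = 5 (g = (2*(-1))*(-1) + 3 = -2*(-1) + 3 = 2 + 3 = 5)
W(q, w) = -4 (W(q, w) = 2*(-2) = -4)
H(Q) = 20 (H(Q) = 4*((Q - Q) + 5) = 4*(0 + 5) = 4*5 = 20)
-291/H(W(5, 4)) = -291/20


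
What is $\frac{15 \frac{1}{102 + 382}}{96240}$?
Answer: $\frac{1}{3105344} \approx 3.2203 \cdot 10^{-7}$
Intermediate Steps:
$\frac{15 \frac{1}{102 + 382}}{96240} = \frac{15}{484} \cdot \frac{1}{96240} = \frac{1}{3105344}$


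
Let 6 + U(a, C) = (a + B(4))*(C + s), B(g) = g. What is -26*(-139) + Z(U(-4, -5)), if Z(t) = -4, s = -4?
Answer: 3610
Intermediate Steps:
U(a, C) = -6 + (-4 + C)*(4 + a) (U(a, C) = -6 + (a + 4)*(C - 4) = -6 + (4 + a)*(-4 + C) = -6 + (-4 + C)*(4 + a))
-26*(-139) + Z(U(-4, -5)) = -26*(-139) - 4 = 3614 - 4 = 3610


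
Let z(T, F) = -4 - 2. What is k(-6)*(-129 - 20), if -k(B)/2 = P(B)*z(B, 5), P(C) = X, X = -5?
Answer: 8940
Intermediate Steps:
z(T, F) = -6
P(C) = -5
k(B) = -60 (k(B) = -(-10)*(-6) = -2*30 = -60)
k(-6)*(-129 - 20) = -60*(-129 - 20) = -60*(-149) = 8940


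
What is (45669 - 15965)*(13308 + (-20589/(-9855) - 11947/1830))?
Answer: 79185933923156/200385 ≈ 3.9517e+8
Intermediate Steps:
(45669 - 15965)*(13308 + (-20589/(-9855) - 11947/1830)) = 29704*(13308 + (-20589*(-1/9855) - 11947*1/1830)) = 29704*(13308 + (6863/3285 - 11947/1830)) = 29704*(13308 - 1779107/400770) = 29704*(5331668053/400770) = 79185933923156/200385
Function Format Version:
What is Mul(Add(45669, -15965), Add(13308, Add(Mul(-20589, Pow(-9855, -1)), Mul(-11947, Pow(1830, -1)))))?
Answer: Rational(79185933923156, 200385) ≈ 3.9517e+8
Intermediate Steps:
Mul(Add(45669, -15965), Add(13308, Add(Mul(-20589, Pow(-9855, -1)), Mul(-11947, Pow(1830, -1))))) = Mul(29704, Add(13308, Add(Mul(-20589, Rational(-1, 9855)), Mul(-11947, Rational(1, 1830))))) = Mul(29704, Add(13308, Add(Rational(6863, 3285), Rational(-11947, 1830)))) = Mul(29704, Add(13308, Rational(-1779107, 400770))) = Mul(29704, Rational(5331668053, 400770)) = Rational(79185933923156, 200385)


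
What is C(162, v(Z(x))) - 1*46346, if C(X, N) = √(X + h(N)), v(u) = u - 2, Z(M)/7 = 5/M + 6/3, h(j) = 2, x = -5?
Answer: -46346 + 2*√41 ≈ -46333.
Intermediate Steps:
Z(M) = 14 + 35/M (Z(M) = 7*(5/M + 6/3) = 7*(5/M + 6*(⅓)) = 7*(5/M + 2) = 7*(2 + 5/M) = 14 + 35/M)
v(u) = -2 + u
C(X, N) = √(2 + X) (C(X, N) = √(X + 2) = √(2 + X))
C(162, v(Z(x))) - 1*46346 = √(2 + 162) - 1*46346 = √164 - 46346 = 2*√41 - 46346 = -46346 + 2*√41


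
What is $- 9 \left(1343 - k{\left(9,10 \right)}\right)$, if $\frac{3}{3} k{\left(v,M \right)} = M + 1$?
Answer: $-11988$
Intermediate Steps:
$k{\left(v,M \right)} = 1 + M$ ($k{\left(v,M \right)} = M + 1 = 1 + M$)
$- 9 \left(1343 - k{\left(9,10 \right)}\right) = - 9 \left(1343 - \left(1 + 10\right)\right) = - 9 \left(1343 - 11\right) = \left(-9\right) 1332 = -11988$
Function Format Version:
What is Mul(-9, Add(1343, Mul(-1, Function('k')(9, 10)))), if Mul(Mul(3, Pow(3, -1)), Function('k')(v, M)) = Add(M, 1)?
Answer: -11988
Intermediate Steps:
Function('k')(v, M) = Add(1, M) (Function('k')(v, M) = Add(M, 1) = Add(1, M))
Mul(-9, Add(1343, Mul(-1, Function('k')(9, 10)))) = Mul(-9, Add(1343, Mul(-1, Add(1, 10)))) = Mul(-9, Add(1343, Mul(-1, 11))) = Mul(-9, Add(1343, -11)) = Mul(-9, 1332) = -11988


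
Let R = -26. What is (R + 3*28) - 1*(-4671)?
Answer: 4729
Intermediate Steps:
(R + 3*28) - 1*(-4671) = (-26 + 3*28) - 1*(-4671) = (-26 + 84) + 4671 = 58 + 4671 = 4729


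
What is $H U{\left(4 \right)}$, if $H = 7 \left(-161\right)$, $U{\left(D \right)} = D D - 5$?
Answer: $-12397$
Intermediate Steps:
$U{\left(D \right)} = -5 + D^{2}$ ($U{\left(D \right)} = D^{2} - 5 = -5 + D^{2}$)
$H = -1127$
$H U{\left(4 \right)} = - 1127 \left(-5 + 4^{2}\right) = - 1127 \left(-5 + 16\right) = \left(-1127\right) 11 = -12397$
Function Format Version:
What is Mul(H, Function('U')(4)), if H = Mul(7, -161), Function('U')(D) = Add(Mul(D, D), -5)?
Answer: -12397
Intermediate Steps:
Function('U')(D) = Add(-5, Pow(D, 2)) (Function('U')(D) = Add(Pow(D, 2), -5) = Add(-5, Pow(D, 2)))
H = -1127
Mul(H, Function('U')(4)) = Mul(-1127, Add(-5, Pow(4, 2))) = Mul(-1127, Add(-5, 16)) = Mul(-1127, 11) = -12397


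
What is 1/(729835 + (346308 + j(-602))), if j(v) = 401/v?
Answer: 602/647837685 ≈ 9.2925e-7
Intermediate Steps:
1/(729835 + (346308 + j(-602))) = 1/(729835 + (346308 + 401/(-602))) = 1/(729835 + (346308 + 401*(-1/602))) = 1/(729835 + (346308 - 401/602)) = 1/(729835 + 208477015/602) = 1/(647837685/602) = 602/647837685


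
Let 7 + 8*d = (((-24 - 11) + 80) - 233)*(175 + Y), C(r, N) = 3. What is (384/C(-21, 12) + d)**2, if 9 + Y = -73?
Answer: 271162089/64 ≈ 4.2369e+6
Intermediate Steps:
Y = -82 (Y = -9 - 73 = -82)
d = -17491/8 (d = -7/8 + ((((-24 - 11) + 80) - 233)*(175 - 82))/8 = -7/8 + (((-35 + 80) - 233)*93)/8 = -7/8 + ((45 - 233)*93)/8 = -7/8 + (-188*93)/8 = -7/8 + (1/8)*(-17484) = -7/8 - 4371/2 = -17491/8 ≈ -2186.4)
(384/C(-21, 12) + d)**2 = (384/3 - 17491/8)**2 = (384*(1/3) - 17491/8)**2 = (128 - 17491/8)**2 = (-16467/8)**2 = 271162089/64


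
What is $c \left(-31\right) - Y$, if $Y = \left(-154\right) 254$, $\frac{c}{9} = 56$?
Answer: $23492$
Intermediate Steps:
$c = 504$ ($c = 9 \cdot 56 = 504$)
$Y = -39116$
$c \left(-31\right) - Y = 504 \left(-31\right) - -39116 = -15624 + 39116 = 23492$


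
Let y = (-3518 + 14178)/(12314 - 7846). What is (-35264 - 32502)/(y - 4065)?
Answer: 37847311/2268970 ≈ 16.680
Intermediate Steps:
y = 2665/1117 (y = 10660/4468 = 10660*(1/4468) = 2665/1117 ≈ 2.3859)
(-35264 - 32502)/(y - 4065) = (-35264 - 32502)/(2665/1117 - 4065) = -67766/(-4537940/1117) = -67766*(-1117/4537940) = 37847311/2268970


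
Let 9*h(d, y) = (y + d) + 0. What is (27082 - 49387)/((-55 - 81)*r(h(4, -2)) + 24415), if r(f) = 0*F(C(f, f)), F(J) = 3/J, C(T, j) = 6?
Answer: -4461/4883 ≈ -0.91358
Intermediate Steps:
h(d, y) = d/9 + y/9 (h(d, y) = ((y + d) + 0)/9 = ((d + y) + 0)/9 = (d + y)/9 = d/9 + y/9)
r(f) = 0 (r(f) = 0*(3/6) = 0*(3*(⅙)) = 0*(½) = 0)
(27082 - 49387)/((-55 - 81)*r(h(4, -2)) + 24415) = (27082 - 49387)/((-55 - 81)*0 + 24415) = -22305/(-136*0 + 24415) = -22305/(0 + 24415) = -22305/24415 = -22305*1/24415 = -4461/4883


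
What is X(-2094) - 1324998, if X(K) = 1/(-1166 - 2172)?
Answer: -4422843325/3338 ≈ -1.3250e+6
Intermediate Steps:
X(K) = -1/3338 (X(K) = 1/(-3338) = -1/3338)
X(-2094) - 1324998 = -1/3338 - 1324998 = -4422843325/3338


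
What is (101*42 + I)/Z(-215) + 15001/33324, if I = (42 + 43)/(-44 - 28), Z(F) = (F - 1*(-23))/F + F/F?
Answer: 182340809087/81377208 ≈ 2240.7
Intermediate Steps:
Z(F) = 1 + (23 + F)/F (Z(F) = (F + 23)/F + 1 = (23 + F)/F + 1 = 1 + (23 + F)/F)
I = -85/72 (I = 85/(-72) = 85*(-1/72) = -85/72 ≈ -1.1806)
(101*42 + I)/Z(-215) + 15001/33324 = (101*42 - 85/72)/(2 + 23/(-215)) + 15001/33324 = (4242 - 85/72)/(2 + 23*(-1/215)) + 15001*(1/33324) = 305339/(72*(2 - 23/215)) + 15001/33324 = 305339/(72*(407/215)) + 15001/33324 = (305339/72)*(215/407) + 15001/33324 = 65647885/29304 + 15001/33324 = 182340809087/81377208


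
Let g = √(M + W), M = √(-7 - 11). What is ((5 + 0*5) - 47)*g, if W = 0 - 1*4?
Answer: -42*√(-4 + 3*I*√2) ≈ -40.186 - 93.118*I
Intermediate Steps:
M = 3*I*√2 (M = √(-18) = 3*I*√2 ≈ 4.2426*I)
W = -4 (W = 0 - 4 = -4)
g = √(-4 + 3*I*√2) (g = √(3*I*√2 - 4) = √(-4 + 3*I*√2) ≈ 0.95681 + 2.2171*I)
((5 + 0*5) - 47)*g = ((5 + 0*5) - 47)*√(-4 + 3*I*√2) = ((5 + 0) - 47)*√(-4 + 3*I*√2) = (5 - 47)*√(-4 + 3*I*√2) = -42*√(-4 + 3*I*√2)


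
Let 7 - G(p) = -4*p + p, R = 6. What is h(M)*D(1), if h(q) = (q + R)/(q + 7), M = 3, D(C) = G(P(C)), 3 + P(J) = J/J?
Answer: 9/10 ≈ 0.90000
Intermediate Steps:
P(J) = -2 (P(J) = -3 + J/J = -3 + 1 = -2)
G(p) = 7 + 3*p (G(p) = 7 - (-4*p + p) = 7 - (-3)*p = 7 + 3*p)
D(C) = 1 (D(C) = 7 + 3*(-2) = 7 - 6 = 1)
h(q) = (6 + q)/(7 + q) (h(q) = (q + 6)/(q + 7) = (6 + q)/(7 + q))
h(M)*D(1) = ((6 + 3)/(7 + 3))*1 = (9/10)*1 = 9/10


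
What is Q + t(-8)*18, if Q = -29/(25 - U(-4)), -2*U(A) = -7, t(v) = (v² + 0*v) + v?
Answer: 43286/43 ≈ 1006.7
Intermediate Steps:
t(v) = v + v² (t(v) = (v² + 0) + v = v² + v = v + v²)
U(A) = 7/2 (U(A) = -½*(-7) = 7/2)
Q = -58/43 (Q = -29/(25 - 1*7/2) = -29/(25 - 7/2) = -29/43/2 = -29*2/43 = -58/43 ≈ -1.3488)
Q + t(-8)*18 = -58/43 - 8*(1 - 8)*18 = -58/43 - 8*(-7)*18 = -58/43 + 56*18 = -58/43 + 1008 = 43286/43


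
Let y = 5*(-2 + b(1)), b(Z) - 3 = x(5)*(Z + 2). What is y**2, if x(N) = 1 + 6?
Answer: 12100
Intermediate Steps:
x(N) = 7
b(Z) = 17 + 7*Z (b(Z) = 3 + 7*(Z + 2) = 3 + 7*(2 + Z) = 3 + (14 + 7*Z) = 17 + 7*Z)
y = 110 (y = 5*(-2 + (17 + 7*1)) = 5*(-2 + (17 + 7)) = 5*(-2 + 24) = 5*22 = 110)
y**2 = 110**2 = 12100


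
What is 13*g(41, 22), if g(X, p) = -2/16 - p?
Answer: -2301/8 ≈ -287.63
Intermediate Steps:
g(X, p) = -⅛ - p (g(X, p) = -2*1/16 - p = -⅛ - p)
13*g(41, 22) = 13*(-⅛ - 1*22) = 13*(-⅛ - 22) = 13*(-177/8) = -2301/8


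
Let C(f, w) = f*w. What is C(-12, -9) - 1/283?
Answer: 30563/283 ≈ 108.00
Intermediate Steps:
C(-12, -9) - 1/283 = -12*(-9) - 1/283 = 108 - 1*1/283 = 108 - 1/283 = 30563/283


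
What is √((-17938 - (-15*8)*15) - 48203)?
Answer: 3*I*√7149 ≈ 253.66*I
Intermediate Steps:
√((-17938 - (-15*8)*15) - 48203) = √((-17938 - (-120)*15) - 48203) = √((-17938 - 1*(-1800)) - 48203) = √((-17938 + 1800) - 48203) = √(-16138 - 48203) = √(-64341) = 3*I*√7149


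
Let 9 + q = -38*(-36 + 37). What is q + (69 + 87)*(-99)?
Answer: -15491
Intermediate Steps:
q = -47 (q = -9 - 38*(-36 + 37) = -9 - 38*1 = -9 - 38 = -47)
q + (69 + 87)*(-99) = -47 + (69 + 87)*(-99) = -47 + 156*(-99) = -47 - 15444 = -15491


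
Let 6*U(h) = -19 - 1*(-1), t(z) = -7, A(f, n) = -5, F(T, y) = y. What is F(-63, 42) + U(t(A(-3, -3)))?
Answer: 39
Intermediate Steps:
U(h) = -3 (U(h) = (-19 - 1*(-1))/6 = (-19 + 1)/6 = (⅙)*(-18) = -3)
F(-63, 42) + U(t(A(-3, -3))) = 42 - 3 = 39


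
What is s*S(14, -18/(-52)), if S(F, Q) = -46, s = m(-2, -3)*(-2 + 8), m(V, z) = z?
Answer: 828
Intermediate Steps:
s = -18 (s = -3*(-2 + 8) = -3*6 = -18)
s*S(14, -18/(-52)) = -18*(-46) = 828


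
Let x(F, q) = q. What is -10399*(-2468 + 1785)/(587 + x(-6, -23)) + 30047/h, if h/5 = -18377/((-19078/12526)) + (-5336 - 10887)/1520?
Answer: 1241497224649941839/98581491374172 ≈ 12594.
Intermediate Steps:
h = 174789878323/2899856 (h = 5*(-18377/((-19078/12526)) + (-5336 - 10887)/1520) = 5*(-18377/((-19078*1/12526)) - 16223*1/1520) = 5*(-18377/(-9539/6263) - 16223/1520) = 5*(-18377*(-6263/9539) - 16223/1520) = 5*(115095151/9539 - 16223/1520) = 5*(174789878323/14499280) = 174789878323/2899856 ≈ 60275.)
-10399*(-2468 + 1785)/(587 + x(-6, -23)) + 30047/h = -10399*(-2468 + 1785)/(587 - 23) + 30047/(174789878323/2899856) = -10399/(564/(-683)) + 30047*(2899856/174789878323) = -10399/(564*(-1/683)) + 87131973232/174789878323 = -10399/(-564/683) + 87131973232/174789878323 = -10399*(-683/564) + 87131973232/174789878323 = 7102517/564 + 87131973232/174789878323 = 1241497224649941839/98581491374172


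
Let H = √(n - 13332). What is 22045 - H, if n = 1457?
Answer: 22045 - 25*I*√19 ≈ 22045.0 - 108.97*I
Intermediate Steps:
H = 25*I*√19 (H = √(1457 - 13332) = √(-11875) = 25*I*√19 ≈ 108.97*I)
22045 - H = 22045 - 25*I*√19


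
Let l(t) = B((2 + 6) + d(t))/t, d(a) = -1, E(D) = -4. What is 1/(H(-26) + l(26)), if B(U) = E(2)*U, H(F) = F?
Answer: -13/352 ≈ -0.036932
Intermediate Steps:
B(U) = -4*U
l(t) = -28/t (l(t) = (-4*((2 + 6) - 1))/t = (-4*(8 - 1))/t = (-4*7)/t = -28/t)
1/(H(-26) + l(26)) = 1/(-26 - 28/26) = 1/(-26 - 28*1/26) = 1/(-26 - 14/13) = 1/(-352/13) = -13/352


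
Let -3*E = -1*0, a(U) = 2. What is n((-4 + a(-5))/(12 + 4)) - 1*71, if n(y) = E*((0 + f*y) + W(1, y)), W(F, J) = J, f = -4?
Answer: -71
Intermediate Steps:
E = 0 (E = -(-1)*0/3 = -⅓*0 = 0)
n(y) = 0 (n(y) = 0*((0 - 4*y) + y) = 0*(-4*y + y) = 0*(-3*y) = 0)
n((-4 + a(-5))/(12 + 4)) - 1*71 = 0 - 1*71 = 0 - 71 = -71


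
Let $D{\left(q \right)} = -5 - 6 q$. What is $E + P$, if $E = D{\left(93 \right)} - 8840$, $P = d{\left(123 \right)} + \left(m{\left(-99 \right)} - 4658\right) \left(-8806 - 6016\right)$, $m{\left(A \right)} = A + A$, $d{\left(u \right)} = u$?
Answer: $71966352$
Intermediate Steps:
$m{\left(A \right)} = 2 A$
$P = 71975755$ ($P = 123 + \left(2 \left(-99\right) - 4658\right) \left(-8806 - 6016\right) = 123 + \left(-198 - 4658\right) \left(-14822\right) = 123 - -71975632 = 123 + 71975632 = 71975755$)
$E = -9403$ ($E = \left(-5 - 558\right) - 8840 = -563 - 8840 = -9403$)
$E + P = -9403 + 71975755 = 71966352$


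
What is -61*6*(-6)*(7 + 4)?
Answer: 24156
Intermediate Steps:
-61*6*(-6)*(7 + 4) = -(-2196)*11 = -61*(-396) = 24156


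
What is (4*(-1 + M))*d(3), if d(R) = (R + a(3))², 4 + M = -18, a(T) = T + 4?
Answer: -9200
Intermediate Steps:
a(T) = 4 + T
M = -22 (M = -4 - 18 = -22)
d(R) = (7 + R)² (d(R) = (R + (4 + 3))² = (R + 7)² = (7 + R)²)
(4*(-1 + M))*d(3) = (4*(-1 - 22))*(7 + 3)² = (4*(-23))*10² = -92*100 = -9200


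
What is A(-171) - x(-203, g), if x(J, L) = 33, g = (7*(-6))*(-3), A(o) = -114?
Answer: -147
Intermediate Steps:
g = 126 (g = -42*(-3) = 126)
A(-171) - x(-203, g) = -114 - 1*33 = -114 - 33 = -147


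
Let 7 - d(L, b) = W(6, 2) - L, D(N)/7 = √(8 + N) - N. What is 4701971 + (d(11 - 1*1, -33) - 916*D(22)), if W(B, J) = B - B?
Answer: 4843052 - 6412*√30 ≈ 4.8079e+6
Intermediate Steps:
W(B, J) = 0
D(N) = -7*N + 7*√(8 + N) (D(N) = 7*(√(8 + N) - N) = -7*N + 7*√(8 + N))
d(L, b) = 7 + L (d(L, b) = 7 - (0 - L) = 7 - (-1)*L = 7 + L)
4701971 + (d(11 - 1*1, -33) - 916*D(22)) = 4701971 + ((7 + (11 - 1*1)) - 916*(-7*22 + 7*√(8 + 22))) = 4701971 + ((7 + (11 - 1)) - 916*(-154 + 7*√30)) = 4701971 + ((7 + 10) + (141064 - 6412*√30)) = 4701971 + (17 + (141064 - 6412*√30)) = 4701971 + (141081 - 6412*√30) = 4843052 - 6412*√30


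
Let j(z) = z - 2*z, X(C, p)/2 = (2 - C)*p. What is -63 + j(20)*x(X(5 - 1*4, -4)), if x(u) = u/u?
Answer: -83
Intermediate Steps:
X(C, p) = 2*p*(2 - C) (X(C, p) = 2*((2 - C)*p) = 2*(p*(2 - C)) = 2*p*(2 - C))
j(z) = -z
x(u) = 1
-63 + j(20)*x(X(5 - 1*4, -4)) = -63 - 1*20*1 = -63 - 20*1 = -63 - 20 = -83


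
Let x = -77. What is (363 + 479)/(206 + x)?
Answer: 842/129 ≈ 6.5271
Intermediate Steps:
(363 + 479)/(206 + x) = (363 + 479)/(206 - 77) = 842/129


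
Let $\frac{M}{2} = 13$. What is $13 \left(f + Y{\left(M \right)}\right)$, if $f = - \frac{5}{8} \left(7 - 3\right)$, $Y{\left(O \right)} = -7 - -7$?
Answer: $- \frac{65}{2} \approx -32.5$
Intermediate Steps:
$M = 26$ ($M = 2 \cdot 13 = 26$)
$Y{\left(O \right)} = 0$ ($Y{\left(O \right)} = -7 + 7 = 0$)
$f = - \frac{5}{2}$ ($f = \left(-5\right) \frac{1}{8} \cdot 4 = \left(- \frac{5}{8}\right) 4 = - \frac{5}{2} \approx -2.5$)
$13 \left(f + Y{\left(M \right)}\right) = 13 \left(- \frac{5}{2} + 0\right) = 13 \left(- \frac{5}{2}\right) = - \frac{65}{2}$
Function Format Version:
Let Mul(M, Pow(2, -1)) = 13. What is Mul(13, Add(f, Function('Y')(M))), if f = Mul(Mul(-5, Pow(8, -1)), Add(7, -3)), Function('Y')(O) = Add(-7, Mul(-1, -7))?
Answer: Rational(-65, 2) ≈ -32.500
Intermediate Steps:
M = 26 (M = Mul(2, 13) = 26)
Function('Y')(O) = 0 (Function('Y')(O) = Add(-7, 7) = 0)
f = Rational(-5, 2) (f = Mul(Mul(-5, Rational(1, 8)), 4) = Mul(Rational(-5, 8), 4) = Rational(-5, 2) ≈ -2.5000)
Mul(13, Add(f, Function('Y')(M))) = Mul(13, Add(Rational(-5, 2), 0)) = Mul(13, Rational(-5, 2)) = Rational(-65, 2)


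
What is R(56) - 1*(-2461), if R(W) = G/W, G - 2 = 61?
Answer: 19697/8 ≈ 2462.1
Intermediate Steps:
G = 63 (G = 2 + 61 = 63)
R(W) = 63/W
R(56) - 1*(-2461) = 63/56 - 1*(-2461) = 63*(1/56) + 2461 = 9/8 + 2461 = 19697/8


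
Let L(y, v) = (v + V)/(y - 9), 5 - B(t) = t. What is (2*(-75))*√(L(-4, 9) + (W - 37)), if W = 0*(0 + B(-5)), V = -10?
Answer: -600*I*√390/13 ≈ -911.47*I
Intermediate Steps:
B(t) = 5 - t
W = 0 (W = 0*(0 + (5 - 1*(-5))) = 0*(0 + (5 + 5)) = 0*(0 + 10) = 0*10 = 0)
L(y, v) = (-10 + v)/(-9 + y) (L(y, v) = (v - 10)/(y - 9) = (-10 + v)/(-9 + y))
(2*(-75))*√(L(-4, 9) + (W - 37)) = (2*(-75))*√((-10 + 9)/(-9 - 4) + (0 - 37)) = -150*√(-1/(-13) - 37) = -150*√(-1/13*(-1) - 37) = -150*√(1/13 - 37) = -600*I*√390/13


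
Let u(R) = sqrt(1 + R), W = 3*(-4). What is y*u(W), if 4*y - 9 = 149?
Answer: 79*I*sqrt(11)/2 ≈ 131.01*I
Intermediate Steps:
y = 79/2 (y = 9/4 + (1/4)*149 = 9/4 + 149/4 = 79/2 ≈ 39.500)
W = -12
y*u(W) = 79*sqrt(1 - 12)/2 = 79*sqrt(-11)/2 = 79*(I*sqrt(11))/2 = 79*I*sqrt(11)/2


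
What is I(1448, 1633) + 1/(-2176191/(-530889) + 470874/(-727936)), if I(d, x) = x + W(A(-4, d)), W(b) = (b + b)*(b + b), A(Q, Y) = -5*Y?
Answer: 46622182158213045529/222357657465 ≈ 2.0967e+8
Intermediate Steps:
W(b) = 4*b² (W(b) = (2*b)*(2*b) = 4*b²)
I(d, x) = x + 100*d² (I(d, x) = x + 4*(-5*d)² = x + 4*(25*d²) = x + 100*d²)
I(1448, 1633) + 1/(-2176191/(-530889) + 470874/(-727936)) = (1633 + 100*1448²) + 1/(-2176191/(-530889) + 470874/(-727936)) = (1633 + 100*2096704) + 1/(-2176191*(-1/530889) + 470874*(-1/727936)) = (1633 + 209670400) + 1/(725397/176963 - 235437/363968) = 209672033 + 1/(222357657465/64408869184) = 209672033 + 64408869184/222357657465 = 46622182158213045529/222357657465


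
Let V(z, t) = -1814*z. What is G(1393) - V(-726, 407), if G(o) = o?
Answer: -1315571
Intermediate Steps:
G(1393) - V(-726, 407) = 1393 - (-1814)*(-726) = 1393 - 1*1316964 = 1393 - 1316964 = -1315571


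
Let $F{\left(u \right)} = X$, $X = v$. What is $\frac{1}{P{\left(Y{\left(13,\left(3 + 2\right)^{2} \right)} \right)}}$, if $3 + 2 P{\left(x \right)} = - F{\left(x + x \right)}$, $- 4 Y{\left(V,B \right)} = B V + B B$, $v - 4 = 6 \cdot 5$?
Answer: $- \frac{2}{37} \approx -0.054054$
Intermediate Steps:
$v = 34$ ($v = 4 + 6 \cdot 5 = 4 + 30 = 34$)
$X = 34$
$F{\left(u \right)} = 34$
$Y{\left(V,B \right)} = - \frac{B^{2}}{4} - \frac{B V}{4}$ ($Y{\left(V,B \right)} = - \frac{B V + B B}{4} = - \frac{B V + B^{2}}{4} = - \frac{B^{2} + B V}{4} = - \frac{B^{2}}{4} - \frac{B V}{4}$)
$P{\left(x \right)} = - \frac{37}{2}$ ($P{\left(x \right)} = - \frac{3}{2} + \frac{\left(-1\right) 34}{2} = - \frac{3}{2} + \frac{1}{2} \left(-34\right) = - \frac{3}{2} - 17 = - \frac{37}{2}$)
$\frac{1}{P{\left(Y{\left(13,\left(3 + 2\right)^{2} \right)} \right)}} = \frac{1}{- \frac{37}{2}} = - \frac{2}{37}$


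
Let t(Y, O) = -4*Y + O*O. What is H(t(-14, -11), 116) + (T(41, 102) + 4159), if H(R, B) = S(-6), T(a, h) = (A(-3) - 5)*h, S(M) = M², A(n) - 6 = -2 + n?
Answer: 3787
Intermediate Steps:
A(n) = 4 + n (A(n) = 6 + (-2 + n) = 4 + n)
T(a, h) = -4*h (T(a, h) = ((4 - 3) - 5)*h = (1 - 5)*h = -4*h)
t(Y, O) = O² - 4*Y (t(Y, O) = -4*Y + O² = O² - 4*Y)
H(R, B) = 36 (H(R, B) = (-6)² = 36)
H(t(-14, -11), 116) + (T(41, 102) + 4159) = 36 + (-4*102 + 4159) = 36 + (-408 + 4159) = 36 + 3751 = 3787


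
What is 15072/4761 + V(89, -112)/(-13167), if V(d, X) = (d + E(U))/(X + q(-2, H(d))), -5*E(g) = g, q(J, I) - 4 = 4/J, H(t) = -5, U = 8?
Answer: 638311367/201628350 ≈ 3.1658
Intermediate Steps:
q(J, I) = 4 + 4/J
E(g) = -g/5
V(d, X) = (-8/5 + d)/(2 + X) (V(d, X) = (d - ⅕*8)/(X + (4 + 4/(-2))) = (d - 8/5)/(X + (4 + 4*(-½))) = (-8/5 + d)/(X + (4 - 2)) = (-8/5 + d)/(X + 2) = (-8/5 + d)/(2 + X))
15072/4761 + V(89, -112)/(-13167) = 15072/4761 + ((-8/5 + 89)/(2 - 112))/(-13167) = 15072*(1/4761) + ((437/5)/(-110))*(-1/13167) = 5024/1587 - 1/110*437/5*(-1/13167) = 5024/1587 - 437/550*(-1/13167) = 5024/1587 + 23/381150 = 638311367/201628350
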